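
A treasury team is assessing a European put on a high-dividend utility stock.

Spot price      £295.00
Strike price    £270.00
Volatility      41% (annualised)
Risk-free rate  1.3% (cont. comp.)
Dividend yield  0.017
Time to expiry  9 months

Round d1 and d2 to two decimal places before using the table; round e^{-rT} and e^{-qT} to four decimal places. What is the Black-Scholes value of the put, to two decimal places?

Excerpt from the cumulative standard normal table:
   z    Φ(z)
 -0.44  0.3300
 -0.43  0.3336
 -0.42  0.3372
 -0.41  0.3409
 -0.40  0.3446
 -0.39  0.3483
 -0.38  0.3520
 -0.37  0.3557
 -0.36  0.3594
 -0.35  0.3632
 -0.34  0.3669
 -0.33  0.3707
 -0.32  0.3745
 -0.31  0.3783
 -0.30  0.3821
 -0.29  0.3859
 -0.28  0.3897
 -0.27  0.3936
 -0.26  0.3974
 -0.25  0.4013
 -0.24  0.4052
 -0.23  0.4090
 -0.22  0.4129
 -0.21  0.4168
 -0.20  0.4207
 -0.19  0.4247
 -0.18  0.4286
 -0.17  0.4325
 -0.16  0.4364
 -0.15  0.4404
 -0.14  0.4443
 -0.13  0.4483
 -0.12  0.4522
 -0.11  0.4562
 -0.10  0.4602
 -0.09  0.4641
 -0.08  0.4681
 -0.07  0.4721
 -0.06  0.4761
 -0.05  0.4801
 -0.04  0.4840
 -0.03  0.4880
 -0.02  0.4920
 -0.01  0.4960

σ√T = 0.41·√0.75 = 0.3551
ln(S/K) + (r − q + σ²/2)T = ln(295/270) + (0.013 − 0.017 + 0.41²/2)·0.75 = 0.0886 + 0.0600 = 0.1486
d₁ = 0.1486 / 0.3551 = 0.4185 which rounds to 0.42
d₂ = d₁ − σ√T = 0.4185 − 0.3551 = 0.0634 which rounds to 0.06
e^(−qT) = e^(−0.017·0.75) = 0.9873;  e^(−rT) = e^(−0.013·0.75) = 0.9903
N(−d₂) = N(-0.06) = 0.4761;  N(−d₁) = N(-0.42) = 0.3372
P = 270·0.9903·0.4761 − 295·0.9873·0.3372 = 127.3001 − 98.2107 = 29.0894

£29.09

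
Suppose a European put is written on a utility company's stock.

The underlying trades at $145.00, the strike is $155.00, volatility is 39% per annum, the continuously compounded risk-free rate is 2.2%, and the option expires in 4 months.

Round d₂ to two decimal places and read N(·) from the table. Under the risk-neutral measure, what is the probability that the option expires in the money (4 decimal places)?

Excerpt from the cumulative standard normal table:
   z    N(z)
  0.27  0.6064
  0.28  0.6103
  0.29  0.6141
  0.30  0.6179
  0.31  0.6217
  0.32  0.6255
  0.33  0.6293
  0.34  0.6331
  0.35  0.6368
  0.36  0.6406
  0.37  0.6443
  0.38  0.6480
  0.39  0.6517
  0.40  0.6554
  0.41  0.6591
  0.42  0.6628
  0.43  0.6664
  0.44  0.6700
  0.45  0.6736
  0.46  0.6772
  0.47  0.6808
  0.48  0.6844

T = 0.3333;  σ√T = 0.2252
d₁ = [ln(145/155) + (0.022 + ½·0.39²)·0.3333] / (σ√T) = (-0.0667 + 0.0327) / 0.2252 = -0.1510 → -0.15
d₂ = -0.1510 − 0.2252 = -0.3762 → -0.38
Risk-neutral Pr[S_T < K] = N(−d₂) = N(0.38) = 0.6480

0.6480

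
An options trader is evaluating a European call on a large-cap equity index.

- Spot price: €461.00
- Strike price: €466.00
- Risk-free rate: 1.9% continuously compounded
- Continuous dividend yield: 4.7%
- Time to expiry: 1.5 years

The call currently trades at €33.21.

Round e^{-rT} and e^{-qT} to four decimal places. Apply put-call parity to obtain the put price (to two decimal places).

e^(−qT) = e^(−0.047·1.5) = 0.9319;  e^(−rT) = e^(−0.019·1.5) = 0.9719
Put-call parity: C − P = S·e^(−qT) − K·e^(−rT) = 461·0.9319 − 466·0.9719 = 429.6059 − 452.9054 = -23.2995
P = C − (C − P) = 33.21 − (-23.2995) = 56.5095

€56.51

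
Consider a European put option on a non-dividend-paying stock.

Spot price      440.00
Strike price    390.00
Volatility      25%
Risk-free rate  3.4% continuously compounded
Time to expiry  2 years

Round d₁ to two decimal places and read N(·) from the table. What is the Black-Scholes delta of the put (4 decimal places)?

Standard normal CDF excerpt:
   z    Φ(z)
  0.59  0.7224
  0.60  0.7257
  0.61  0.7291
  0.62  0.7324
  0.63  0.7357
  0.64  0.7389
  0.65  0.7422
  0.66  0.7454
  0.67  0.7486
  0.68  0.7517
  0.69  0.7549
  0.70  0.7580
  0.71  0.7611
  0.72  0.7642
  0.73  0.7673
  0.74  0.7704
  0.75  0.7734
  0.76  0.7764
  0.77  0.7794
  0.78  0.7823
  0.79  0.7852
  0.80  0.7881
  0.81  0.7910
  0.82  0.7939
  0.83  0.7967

-0.2389

σ√T = 0.25 × 1.4142 = 0.3536
d₁ = [ln(440/390) + (0.034 + ½·0.25²)·2] / (σ√T) = (0.1206 + 0.1305) / 0.3536 = 0.7103 → 0.71
N(d₁) = N(0.71) = 0.7611
Δ_put = N(d₁) − 1 = 0.7611 − 1 = -0.2389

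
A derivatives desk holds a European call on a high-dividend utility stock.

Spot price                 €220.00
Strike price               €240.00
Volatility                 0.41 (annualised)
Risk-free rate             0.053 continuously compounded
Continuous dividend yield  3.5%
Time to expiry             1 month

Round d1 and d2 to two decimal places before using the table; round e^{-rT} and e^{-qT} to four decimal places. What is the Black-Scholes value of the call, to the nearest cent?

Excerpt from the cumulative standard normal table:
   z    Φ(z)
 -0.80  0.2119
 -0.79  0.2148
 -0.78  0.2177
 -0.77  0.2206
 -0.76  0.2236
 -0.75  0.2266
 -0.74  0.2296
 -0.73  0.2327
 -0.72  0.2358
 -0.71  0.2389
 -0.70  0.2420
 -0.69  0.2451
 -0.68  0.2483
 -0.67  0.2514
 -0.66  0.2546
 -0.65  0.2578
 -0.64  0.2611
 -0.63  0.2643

σ√T = 0.41 × 0.2887 = 0.1184
d₁ = [ln(220/240) + (0.053 − 0.035 + ½·0.41²)·0.08333] / (σ√T) = (-0.0870 + 0.0085) / 0.1184 = -0.6633 ⇒ -0.66
d₂ = -0.6633 − 0.1184 = -0.7817 ⇒ -0.78
e^(−qT) = e^(−0.035·0.08333) = 0.9971;  e^(−rT) = e^(−0.053·0.08333) = 0.9956
N(d₁) = N(-0.66) = 0.2546;  N(d₂) = N(-0.78) = 0.2177
C = 220·0.9971·0.2546 − 240·0.9956·0.2177 = 55.8496 − 52.0181 = 3.8315

€3.83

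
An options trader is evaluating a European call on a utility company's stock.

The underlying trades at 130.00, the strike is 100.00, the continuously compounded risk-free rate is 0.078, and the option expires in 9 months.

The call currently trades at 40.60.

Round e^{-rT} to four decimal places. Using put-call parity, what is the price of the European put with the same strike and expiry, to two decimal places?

e^(−rT) = e^(−0.078·0.75) = 0.9432
Put-call parity: C − P = S − K·e^(−rT) = 130 − 100·0.9432 = 130 − 94.3200 = 35.6800
P = C − (C − P) = 40.60 − (35.6800) = 4.9200

4.92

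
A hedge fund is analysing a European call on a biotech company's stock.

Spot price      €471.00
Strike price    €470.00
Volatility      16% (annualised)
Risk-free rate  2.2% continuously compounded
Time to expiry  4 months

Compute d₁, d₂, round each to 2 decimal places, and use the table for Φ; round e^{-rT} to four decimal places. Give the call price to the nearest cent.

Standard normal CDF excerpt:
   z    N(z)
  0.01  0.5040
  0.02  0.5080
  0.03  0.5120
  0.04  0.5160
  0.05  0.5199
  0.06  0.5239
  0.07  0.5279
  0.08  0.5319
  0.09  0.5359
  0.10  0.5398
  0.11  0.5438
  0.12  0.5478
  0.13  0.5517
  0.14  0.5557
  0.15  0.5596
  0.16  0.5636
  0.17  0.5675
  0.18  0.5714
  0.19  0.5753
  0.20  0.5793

σ√T = 0.16·√0.3333 = 0.0924
d₁ = [ln(471/470) + (0.022 + ½·0.16²)·0.3333] / (σ√T) = (0.0021 + 0.0116) / 0.0924 = 0.1486 ⇒ 0.15
d₂ = 0.1486 − 0.0924 = 0.0562 ⇒ 0.06
e^(−rT) = e^(−0.022·0.3333) = 0.9927
N(d₁) = N(0.15) = 0.5596;  N(d₂) = N(0.06) = 0.5239
C = 471·0.5596 − 470·0.9927·0.5239 = 263.5716 − 244.4355 = 19.1361

€19.14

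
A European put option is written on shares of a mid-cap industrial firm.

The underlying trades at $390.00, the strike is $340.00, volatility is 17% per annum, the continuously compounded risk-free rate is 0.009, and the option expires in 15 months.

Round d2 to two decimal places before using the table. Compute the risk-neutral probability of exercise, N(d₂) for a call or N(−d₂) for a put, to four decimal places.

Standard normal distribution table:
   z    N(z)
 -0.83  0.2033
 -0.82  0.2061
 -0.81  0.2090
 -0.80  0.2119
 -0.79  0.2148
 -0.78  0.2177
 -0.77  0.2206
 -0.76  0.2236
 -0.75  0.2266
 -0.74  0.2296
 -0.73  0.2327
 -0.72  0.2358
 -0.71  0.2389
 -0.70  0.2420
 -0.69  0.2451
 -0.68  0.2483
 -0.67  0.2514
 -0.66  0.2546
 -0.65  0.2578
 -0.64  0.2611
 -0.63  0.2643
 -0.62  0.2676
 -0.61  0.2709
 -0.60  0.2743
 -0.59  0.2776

0.2451

σ√T = 0.17 × 1.1180 = 0.1901
d₁ = [ln(390/340) + (0.009 + 0.17²/2)·1.25] / 0.1901 = [0.1372 + 0.0293] / 0.1901 = 0.8761 → 0.88
d₂ = d₁ − σ√T = 0.8761 − 0.1901 = 0.6860 → 0.69
Risk-neutral Pr[S_T < K] = N(−d₂) = N(-0.69) = 0.2451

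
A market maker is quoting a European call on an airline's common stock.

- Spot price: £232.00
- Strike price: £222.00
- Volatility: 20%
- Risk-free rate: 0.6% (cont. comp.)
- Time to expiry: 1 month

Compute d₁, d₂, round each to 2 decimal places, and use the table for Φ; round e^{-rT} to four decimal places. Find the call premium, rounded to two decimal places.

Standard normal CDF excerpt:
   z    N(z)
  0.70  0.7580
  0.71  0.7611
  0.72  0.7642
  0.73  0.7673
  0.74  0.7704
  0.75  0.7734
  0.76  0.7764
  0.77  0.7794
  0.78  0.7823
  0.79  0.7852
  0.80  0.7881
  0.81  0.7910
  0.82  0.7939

T = 0.08333;  σ√T = 0.0577
d₁ = [ln(232/222) + (0.006 + 0.2²/2)·0.08333] / 0.0577 = [0.0441 + 0.0022] / 0.0577 = 0.8007 → 0.80
d₂ = d₁ − σ√T = 0.8007 − 0.0577 = 0.7429 → 0.74
exp(−rT) = exp(−0.006·0.08333) = 0.9995
C = 232·N(0.80) − 222·0.9995·N(0.74) = 232·0.7881 − 222·0.9995·0.7704 = 182.8392 − 170.9433 = 11.8959

£11.90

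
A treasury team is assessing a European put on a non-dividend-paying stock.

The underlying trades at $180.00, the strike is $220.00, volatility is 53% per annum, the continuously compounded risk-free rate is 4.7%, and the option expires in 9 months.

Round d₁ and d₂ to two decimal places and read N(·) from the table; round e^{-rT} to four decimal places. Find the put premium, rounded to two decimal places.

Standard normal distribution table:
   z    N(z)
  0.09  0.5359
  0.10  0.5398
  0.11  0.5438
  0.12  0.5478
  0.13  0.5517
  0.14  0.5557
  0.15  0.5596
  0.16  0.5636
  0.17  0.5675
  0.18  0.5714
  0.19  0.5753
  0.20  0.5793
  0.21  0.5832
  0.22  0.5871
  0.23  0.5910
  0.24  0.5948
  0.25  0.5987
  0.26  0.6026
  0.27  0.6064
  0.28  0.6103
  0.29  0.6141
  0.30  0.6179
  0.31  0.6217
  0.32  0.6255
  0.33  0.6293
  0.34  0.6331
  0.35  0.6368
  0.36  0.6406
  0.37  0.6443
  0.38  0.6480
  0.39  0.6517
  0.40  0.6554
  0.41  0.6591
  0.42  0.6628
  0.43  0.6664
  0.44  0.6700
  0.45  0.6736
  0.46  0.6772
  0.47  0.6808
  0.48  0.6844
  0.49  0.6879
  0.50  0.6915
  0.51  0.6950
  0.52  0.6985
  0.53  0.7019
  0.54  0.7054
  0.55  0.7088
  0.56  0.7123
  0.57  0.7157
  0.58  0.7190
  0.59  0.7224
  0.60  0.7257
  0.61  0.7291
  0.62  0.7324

$54.12

σ√T = 0.53 × 0.8660 = 0.4590
d₁ = [ln(180/220) + (0.047 + 0.53²/2)·0.75] / 0.4590 = [-0.2007 + 0.1406] / 0.4590 = -0.1309 → -0.13
d₂ = d₁ − σ√T = -0.1309 − 0.4590 = -0.5899 → -0.59
exp(−rT) = exp(−0.047·0.75) = 0.9654
N(−d₂) = N(0.59) = 0.7224;  N(−d₁) = N(0.13) = 0.5517
P = 220·0.9654·0.7224 − 180·0.5517 = 153.4291 − 99.3060 = 54.1231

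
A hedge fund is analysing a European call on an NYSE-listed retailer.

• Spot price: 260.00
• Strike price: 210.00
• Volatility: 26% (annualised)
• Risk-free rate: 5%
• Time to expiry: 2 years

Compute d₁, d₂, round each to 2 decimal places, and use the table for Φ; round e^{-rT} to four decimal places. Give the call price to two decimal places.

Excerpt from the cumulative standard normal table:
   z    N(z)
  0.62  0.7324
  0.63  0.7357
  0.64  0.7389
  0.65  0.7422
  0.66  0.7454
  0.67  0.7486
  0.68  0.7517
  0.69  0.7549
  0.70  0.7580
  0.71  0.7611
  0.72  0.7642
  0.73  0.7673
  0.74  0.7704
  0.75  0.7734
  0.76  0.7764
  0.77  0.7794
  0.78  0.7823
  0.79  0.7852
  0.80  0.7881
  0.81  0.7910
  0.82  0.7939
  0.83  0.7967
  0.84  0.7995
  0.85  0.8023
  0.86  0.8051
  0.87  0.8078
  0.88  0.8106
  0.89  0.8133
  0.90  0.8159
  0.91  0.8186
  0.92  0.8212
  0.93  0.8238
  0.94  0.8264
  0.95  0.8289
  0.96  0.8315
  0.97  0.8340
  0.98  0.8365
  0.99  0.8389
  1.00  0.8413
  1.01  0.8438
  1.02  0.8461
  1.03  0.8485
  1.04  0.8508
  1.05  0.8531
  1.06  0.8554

σ√T = 0.26·√2 = 0.3677
ln(S/K) + (r + σ²/2)T = ln(260/210) + (0.05 + 0.26²/2)·2 = 0.2136 + 0.1676 = 0.3812
d₁ = 0.3812 / 0.3677 = 1.0367 ≈ 1.04
d₂ = d₁ − σ√T = 1.0367 − 0.3677 = 0.6690 ≈ 0.67
exp(−rT) = exp(−0.05·2) = 0.9048
N(d₁) = N(1.04) = 0.8508;  N(d₂) = N(0.67) = 0.7486
C = 260·0.8508 − 210·0.9048·0.7486 = 221.2080 − 142.2400 = 78.9680

78.97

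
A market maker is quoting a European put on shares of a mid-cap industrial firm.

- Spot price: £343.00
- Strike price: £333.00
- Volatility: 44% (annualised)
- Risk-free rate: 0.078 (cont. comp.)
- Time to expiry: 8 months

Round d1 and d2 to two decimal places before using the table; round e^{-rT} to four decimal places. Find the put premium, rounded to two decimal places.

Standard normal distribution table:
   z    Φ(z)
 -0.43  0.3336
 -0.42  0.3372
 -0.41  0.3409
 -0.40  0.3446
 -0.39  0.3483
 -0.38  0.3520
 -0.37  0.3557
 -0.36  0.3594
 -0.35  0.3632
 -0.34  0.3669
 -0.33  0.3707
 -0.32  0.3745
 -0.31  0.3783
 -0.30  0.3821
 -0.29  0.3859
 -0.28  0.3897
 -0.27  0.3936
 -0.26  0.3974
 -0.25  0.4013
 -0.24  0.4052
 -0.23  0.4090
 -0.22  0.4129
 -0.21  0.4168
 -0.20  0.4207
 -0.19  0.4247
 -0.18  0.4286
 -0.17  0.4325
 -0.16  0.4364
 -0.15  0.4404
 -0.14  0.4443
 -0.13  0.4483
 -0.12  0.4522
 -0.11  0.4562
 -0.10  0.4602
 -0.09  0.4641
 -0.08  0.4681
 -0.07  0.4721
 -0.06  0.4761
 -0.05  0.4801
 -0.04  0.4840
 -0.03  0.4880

σ√T = 0.44·√0.6667 = 0.3593
d₁ = [ln(343/333) + (0.078 + ½·0.44²)·0.6667] / (σ√T) = (0.0296 + 0.1165) / 0.3593 = 0.4067 ⇒ 0.41
d₂ = 0.4067 − 0.3593 = 0.0475 ⇒ 0.05
e^(−rT) = e^(−0.078·0.6667) = 0.9493
N(−d₂) = N(-0.05) = 0.4801;  N(−d₁) = N(-0.41) = 0.3409
P = 333·0.9493·0.4801 − 343·0.3409 = 151.7677 − 116.9287 = 34.8390

£34.84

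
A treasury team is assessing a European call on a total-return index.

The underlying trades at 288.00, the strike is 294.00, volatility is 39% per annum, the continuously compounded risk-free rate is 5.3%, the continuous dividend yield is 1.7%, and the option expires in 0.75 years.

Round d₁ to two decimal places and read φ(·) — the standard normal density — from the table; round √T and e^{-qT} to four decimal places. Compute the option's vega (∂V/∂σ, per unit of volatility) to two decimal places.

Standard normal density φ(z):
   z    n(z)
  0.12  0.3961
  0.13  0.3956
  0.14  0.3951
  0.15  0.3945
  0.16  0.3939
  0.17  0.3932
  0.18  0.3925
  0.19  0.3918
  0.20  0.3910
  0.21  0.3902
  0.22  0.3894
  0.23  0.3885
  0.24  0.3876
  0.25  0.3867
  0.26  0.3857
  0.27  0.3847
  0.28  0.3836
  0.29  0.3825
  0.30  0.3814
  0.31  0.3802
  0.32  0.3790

σ√T = 0.39·√0.75 = 0.3377
d₁ = [ln(288/294) + (0.053 − 0.017 + 0.39²/2)·0.75] / 0.3377 = [-0.0206 + 0.0840] / 0.3377 = 0.1878 → 0.19
√T = √0.75 = 0.8660
φ(d₁) = φ(0.19) = 0.3918
e^(−qT) = e^(−0.017·0.75) = 0.9873
vega = S·e^(−qT)·φ(d₁)·√T = 288·0.9873·0.3918·0.8660 = 96.4770
(Call and put vega coincide under Black-Scholes.)

96.48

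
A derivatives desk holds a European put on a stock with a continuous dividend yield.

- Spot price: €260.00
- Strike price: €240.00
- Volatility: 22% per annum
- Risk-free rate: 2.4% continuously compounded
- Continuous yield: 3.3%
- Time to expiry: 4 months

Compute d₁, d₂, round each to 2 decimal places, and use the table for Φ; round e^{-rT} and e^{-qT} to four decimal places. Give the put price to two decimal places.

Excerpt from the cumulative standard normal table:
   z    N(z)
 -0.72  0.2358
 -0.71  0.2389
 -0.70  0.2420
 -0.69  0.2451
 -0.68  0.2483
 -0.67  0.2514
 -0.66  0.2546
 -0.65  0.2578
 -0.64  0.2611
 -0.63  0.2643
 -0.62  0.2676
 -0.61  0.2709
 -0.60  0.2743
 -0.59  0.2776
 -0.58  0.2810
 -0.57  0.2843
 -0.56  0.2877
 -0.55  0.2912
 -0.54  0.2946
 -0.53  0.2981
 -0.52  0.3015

σ√T = 0.22·√0.3333 = 0.1270
d₁ = [ln(260/240) + (0.024 − 0.033 + ½·0.22²)·0.3333] / (σ√T) = (0.0800 + 0.0051) / 0.1270 = 0.6701 ⇒ 0.67
d₂ = 0.6701 − 0.1270 = 0.5430 ⇒ 0.54
exp(−qT) = exp(−0.033·0.3333) = 0.9891;  exp(−rT) = exp(−0.024·0.3333) = 0.9920
P = 240·0.9920·N(-0.54) − 260·0.9891·N(-0.67) = 240·0.9920·0.2946 − 260·0.9891·0.2514 = 70.1384 − 64.6515 = 5.4868

€5.49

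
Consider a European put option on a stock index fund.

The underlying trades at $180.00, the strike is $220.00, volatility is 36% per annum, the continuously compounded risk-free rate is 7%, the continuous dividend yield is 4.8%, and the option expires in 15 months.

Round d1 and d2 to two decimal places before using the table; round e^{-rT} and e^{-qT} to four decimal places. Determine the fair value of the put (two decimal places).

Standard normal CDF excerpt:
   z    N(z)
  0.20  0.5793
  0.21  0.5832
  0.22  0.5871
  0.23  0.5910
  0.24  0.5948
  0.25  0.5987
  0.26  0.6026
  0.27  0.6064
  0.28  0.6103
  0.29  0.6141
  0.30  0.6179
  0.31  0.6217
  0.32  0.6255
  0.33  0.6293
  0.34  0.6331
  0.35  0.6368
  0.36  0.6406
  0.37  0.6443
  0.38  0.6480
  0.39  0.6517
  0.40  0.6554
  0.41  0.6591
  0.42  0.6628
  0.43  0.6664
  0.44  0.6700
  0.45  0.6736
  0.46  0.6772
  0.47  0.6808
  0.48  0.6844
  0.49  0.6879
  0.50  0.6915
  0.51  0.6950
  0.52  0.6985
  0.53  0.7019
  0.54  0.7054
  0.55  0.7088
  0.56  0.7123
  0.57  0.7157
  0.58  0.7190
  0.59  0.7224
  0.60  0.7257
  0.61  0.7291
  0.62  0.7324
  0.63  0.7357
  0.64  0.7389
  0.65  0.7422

T = 1.25;  σ√T = 0.4025
ln(S/K) + (r − q + σ²/2)T = ln(180/220) + (0.07 − 0.048 + 0.36²/2)·1.25 = -0.2007 + 0.1085 = -0.0922
d₁ = -0.0922 / 0.4025 = -0.2290 ⇒ -0.23
d₂ = d₁ − σ√T = -0.2290 − 0.4025 = -0.6315 ⇒ -0.63
exp(−qT) = exp(−0.048·1.25) = 0.9418;  exp(−rT) = exp(−0.07·1.25) = 0.9162
P = 220·0.9162·N(0.63) − 180·0.9418·N(0.23) = 220·0.9162·0.7357 − 180·0.9418·0.5910 = 148.2906 − 100.1887 = 48.1020

$48.10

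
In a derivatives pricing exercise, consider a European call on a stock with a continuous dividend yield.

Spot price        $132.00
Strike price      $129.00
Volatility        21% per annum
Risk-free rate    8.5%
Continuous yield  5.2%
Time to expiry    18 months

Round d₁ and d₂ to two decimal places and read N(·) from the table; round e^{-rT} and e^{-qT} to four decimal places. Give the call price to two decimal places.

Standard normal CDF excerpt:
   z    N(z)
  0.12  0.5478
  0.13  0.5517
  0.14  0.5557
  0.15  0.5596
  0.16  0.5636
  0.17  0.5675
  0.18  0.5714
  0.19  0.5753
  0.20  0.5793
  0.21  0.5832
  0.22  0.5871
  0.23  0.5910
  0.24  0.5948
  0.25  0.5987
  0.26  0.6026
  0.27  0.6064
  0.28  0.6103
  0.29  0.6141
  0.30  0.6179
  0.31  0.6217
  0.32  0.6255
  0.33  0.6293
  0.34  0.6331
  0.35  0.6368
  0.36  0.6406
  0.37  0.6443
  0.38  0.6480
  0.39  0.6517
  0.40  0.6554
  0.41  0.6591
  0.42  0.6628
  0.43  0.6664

σ√T = 0.21·√1.5 = 0.2572
d₁ = [ln(132/129) + (0.085 − 0.052 + ½·0.21²)·1.5] / (σ√T) = (0.0230 + 0.0826) / 0.2572 = 0.4104 → 0.41
d₂ = 0.4104 − 0.2572 = 0.1532 → 0.15
exp(−qT) = exp(−0.052·1.5) = 0.9250;  exp(−rT) = exp(−0.085·1.5) = 0.8803
C = 132·0.9250·N(0.41) − 129·0.8803·N(0.15) = 132·0.9250·0.6591 − 129·0.8803·0.5596 = 80.4761 − 63.5474 = 16.9287

$16.93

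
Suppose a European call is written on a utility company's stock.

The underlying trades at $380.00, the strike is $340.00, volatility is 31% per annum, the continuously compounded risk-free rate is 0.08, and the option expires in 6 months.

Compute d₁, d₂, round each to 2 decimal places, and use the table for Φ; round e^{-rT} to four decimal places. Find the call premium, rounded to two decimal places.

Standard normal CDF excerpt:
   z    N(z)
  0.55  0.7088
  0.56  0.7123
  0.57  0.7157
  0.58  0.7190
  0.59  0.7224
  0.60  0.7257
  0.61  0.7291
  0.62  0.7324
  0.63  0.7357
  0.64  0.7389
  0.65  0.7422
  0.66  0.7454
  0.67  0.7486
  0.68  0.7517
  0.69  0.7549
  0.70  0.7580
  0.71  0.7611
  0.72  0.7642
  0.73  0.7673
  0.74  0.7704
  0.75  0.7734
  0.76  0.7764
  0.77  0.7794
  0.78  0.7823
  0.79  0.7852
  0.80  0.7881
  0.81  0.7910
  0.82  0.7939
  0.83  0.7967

$64.60

σ√T = 0.31·√0.5 = 0.2192
d₁ = [ln(380/340) + (0.08 + ½·0.31²)·0.5] / (σ√T) = (0.1112 + 0.0640) / 0.2192 = 0.7995 ≈ 0.80
d₂ = 0.7995 − 0.2192 = 0.5803 ≈ 0.58
exp(−rT) = exp(−0.08·0.5) = 0.9608
N(d₁) = N(0.80) = 0.7881;  N(d₂) = N(0.58) = 0.7190
C = 380·0.7881 − 340·0.9608·0.7190 = 299.4780 − 234.8772 = 64.6008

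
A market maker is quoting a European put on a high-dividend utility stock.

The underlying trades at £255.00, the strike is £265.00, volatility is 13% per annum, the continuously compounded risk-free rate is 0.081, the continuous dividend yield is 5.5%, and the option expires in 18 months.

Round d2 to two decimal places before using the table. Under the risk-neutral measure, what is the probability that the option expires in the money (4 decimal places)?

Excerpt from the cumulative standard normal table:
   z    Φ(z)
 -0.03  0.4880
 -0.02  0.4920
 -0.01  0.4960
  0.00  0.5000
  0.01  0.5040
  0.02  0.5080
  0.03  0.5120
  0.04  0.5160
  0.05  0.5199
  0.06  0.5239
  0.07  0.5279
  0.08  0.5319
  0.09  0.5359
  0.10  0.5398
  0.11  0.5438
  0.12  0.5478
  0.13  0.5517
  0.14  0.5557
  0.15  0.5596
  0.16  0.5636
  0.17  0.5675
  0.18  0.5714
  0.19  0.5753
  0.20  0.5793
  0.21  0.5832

0.5319

σ√T = 0.13 × 1.2247 = 0.1592
d₁ = [ln(255/265) + (0.081 − 0.055 + 0.13²/2)·1.5] / 0.1592 = [-0.0385 + 0.0517] / 0.1592 = 0.0830 which rounds to 0.08
d₂ = d₁ − σ√T = 0.0830 − 0.1592 = -0.0763 which rounds to -0.08
Pr(exercise) under Q = N(−d₂) = N(0.08) = 0.5319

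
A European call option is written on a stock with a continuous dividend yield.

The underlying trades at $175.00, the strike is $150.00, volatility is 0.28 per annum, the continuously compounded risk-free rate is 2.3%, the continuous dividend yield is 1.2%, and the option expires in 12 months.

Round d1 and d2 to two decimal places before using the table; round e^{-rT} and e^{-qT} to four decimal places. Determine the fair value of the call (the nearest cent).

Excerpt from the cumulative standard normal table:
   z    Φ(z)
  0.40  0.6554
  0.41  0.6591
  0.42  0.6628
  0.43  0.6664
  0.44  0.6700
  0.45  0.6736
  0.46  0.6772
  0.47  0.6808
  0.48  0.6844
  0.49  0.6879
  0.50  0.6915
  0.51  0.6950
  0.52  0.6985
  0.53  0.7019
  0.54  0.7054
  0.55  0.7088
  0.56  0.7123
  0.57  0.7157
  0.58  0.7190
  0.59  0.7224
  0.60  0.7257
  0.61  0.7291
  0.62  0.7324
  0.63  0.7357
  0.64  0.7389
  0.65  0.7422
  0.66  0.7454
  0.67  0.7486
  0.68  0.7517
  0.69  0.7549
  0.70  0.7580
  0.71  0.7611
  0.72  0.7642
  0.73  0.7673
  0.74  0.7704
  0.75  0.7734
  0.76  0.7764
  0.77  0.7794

$33.93

T = 1;  σ√T = 0.2800
d₁ = [ln(175/150) + (0.023 − 0.012 + ½·0.28²)·1] / (σ√T) = (0.1542 + 0.0502) / 0.2800 = 0.7298 ⇒ 0.73
d₂ = 0.7298 − 0.2800 = 0.4498 ⇒ 0.45
e^(−qT) = e^(−0.012·1) = 0.9881;  e^(−rT) = e^(−0.023·1) = 0.9773
C = 175·0.9881·N(0.73) − 150·0.9773·N(0.45) = 175·0.9881·0.7673 − 150·0.9773·0.6736 = 132.6796 − 98.7464 = 33.9332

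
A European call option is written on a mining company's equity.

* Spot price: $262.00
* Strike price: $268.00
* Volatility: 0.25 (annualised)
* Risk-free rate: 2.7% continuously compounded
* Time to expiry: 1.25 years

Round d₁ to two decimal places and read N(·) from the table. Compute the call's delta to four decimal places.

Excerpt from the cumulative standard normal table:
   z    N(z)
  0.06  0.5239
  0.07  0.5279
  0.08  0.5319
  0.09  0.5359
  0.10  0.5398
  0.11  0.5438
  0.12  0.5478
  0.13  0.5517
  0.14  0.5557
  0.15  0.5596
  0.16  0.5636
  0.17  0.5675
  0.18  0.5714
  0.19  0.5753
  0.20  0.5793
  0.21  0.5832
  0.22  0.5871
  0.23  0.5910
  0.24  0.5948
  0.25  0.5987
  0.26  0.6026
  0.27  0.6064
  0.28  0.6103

σ√T = 0.25 × 1.1180 = 0.2795
d₁ = [ln(262/268) + (0.027 + ½·0.25²)·1.25] / (σ√T) = (-0.0226 + 0.0728) / 0.2795 = 0.1795 ≈ 0.18
N(d₁) = N(0.18) = 0.5714
Δ_call = N(d₁) = 0.5714

0.5714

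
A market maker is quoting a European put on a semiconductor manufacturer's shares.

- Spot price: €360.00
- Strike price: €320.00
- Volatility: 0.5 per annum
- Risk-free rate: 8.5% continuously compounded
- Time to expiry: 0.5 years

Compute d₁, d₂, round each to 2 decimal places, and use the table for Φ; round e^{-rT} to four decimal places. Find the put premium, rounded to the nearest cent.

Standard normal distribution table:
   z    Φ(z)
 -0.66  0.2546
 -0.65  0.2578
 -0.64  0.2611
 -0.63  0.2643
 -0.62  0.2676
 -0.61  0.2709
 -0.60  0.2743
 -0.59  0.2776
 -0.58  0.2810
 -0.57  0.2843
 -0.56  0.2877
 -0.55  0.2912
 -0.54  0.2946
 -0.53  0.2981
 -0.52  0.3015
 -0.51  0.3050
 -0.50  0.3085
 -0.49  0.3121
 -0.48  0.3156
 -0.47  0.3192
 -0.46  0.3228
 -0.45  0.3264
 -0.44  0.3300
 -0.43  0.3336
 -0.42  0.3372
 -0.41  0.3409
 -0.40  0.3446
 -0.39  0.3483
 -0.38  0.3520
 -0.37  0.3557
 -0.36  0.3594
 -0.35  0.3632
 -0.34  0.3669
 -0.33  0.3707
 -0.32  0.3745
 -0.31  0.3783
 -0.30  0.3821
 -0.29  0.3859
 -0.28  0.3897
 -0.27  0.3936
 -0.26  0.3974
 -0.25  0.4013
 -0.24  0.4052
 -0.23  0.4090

€24.37

σ√T = 0.5·√0.5 = 0.3536
d₁ = [ln(360/320) + (0.085 + 0.5²/2)·0.5] / 0.3536 = [0.1178 + 0.1050] / 0.3536 = 0.6301 ⇒ 0.63
d₂ = d₁ − σ√T = 0.6301 − 0.3536 = 0.2766 ⇒ 0.28
exp(−rT) = exp(−0.085·0.5) = 0.9584
P = 320·0.9584·N(-0.28) − 360·N(-0.63) = 320·0.9584·0.3897 − 360·0.2643 = 119.5163 − 95.1480 = 24.3683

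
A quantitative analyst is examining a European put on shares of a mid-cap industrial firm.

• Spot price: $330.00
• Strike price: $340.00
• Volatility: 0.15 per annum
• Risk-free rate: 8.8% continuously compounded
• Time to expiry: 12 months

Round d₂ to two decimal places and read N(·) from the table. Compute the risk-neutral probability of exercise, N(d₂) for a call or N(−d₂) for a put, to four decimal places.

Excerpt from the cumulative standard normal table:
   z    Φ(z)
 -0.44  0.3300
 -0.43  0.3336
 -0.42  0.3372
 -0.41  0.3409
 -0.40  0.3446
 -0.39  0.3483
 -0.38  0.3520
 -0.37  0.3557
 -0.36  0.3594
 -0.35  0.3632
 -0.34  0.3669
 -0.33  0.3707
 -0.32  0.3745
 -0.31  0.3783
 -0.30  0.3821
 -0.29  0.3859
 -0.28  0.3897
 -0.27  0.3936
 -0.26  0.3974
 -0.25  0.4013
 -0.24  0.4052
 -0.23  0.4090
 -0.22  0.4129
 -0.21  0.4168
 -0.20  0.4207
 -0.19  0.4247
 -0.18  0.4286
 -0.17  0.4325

0.3783

σ√T = 0.15 × 1.0000 = 0.1500
ln(S/K) + (r + σ²/2)T = ln(330/340) + (0.088 + 0.15²/2)·1 = -0.0299 + 0.0992 = 0.0694
d₁ = 0.0694 / 0.1500 = 0.4626 → 0.46
d₂ = d₁ − σ√T = 0.4626 − 0.1500 = 0.3126 → 0.31
Risk-neutral Pr[S_T < K] = N(−d₂) = N(-0.31) = 0.3783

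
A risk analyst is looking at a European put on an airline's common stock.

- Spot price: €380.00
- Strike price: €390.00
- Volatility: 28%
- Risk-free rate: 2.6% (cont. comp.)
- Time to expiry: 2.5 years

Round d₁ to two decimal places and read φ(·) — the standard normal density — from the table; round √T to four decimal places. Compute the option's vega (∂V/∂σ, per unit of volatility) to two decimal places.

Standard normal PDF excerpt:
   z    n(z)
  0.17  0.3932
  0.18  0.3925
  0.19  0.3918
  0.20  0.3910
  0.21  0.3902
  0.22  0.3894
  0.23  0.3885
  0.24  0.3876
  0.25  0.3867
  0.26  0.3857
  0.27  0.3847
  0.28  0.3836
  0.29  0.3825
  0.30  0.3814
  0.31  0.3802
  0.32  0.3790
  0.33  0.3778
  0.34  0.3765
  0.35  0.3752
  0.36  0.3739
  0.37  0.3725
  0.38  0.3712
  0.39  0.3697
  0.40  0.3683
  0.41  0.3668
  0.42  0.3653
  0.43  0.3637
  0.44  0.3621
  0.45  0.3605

228.43

T = 2.5;  σ√T = 0.4427
d₁ = [ln(380/390) + (0.026 + 0.28²/2)·2.5] / 0.4427 = [-0.0260 + 0.1630] / 0.4427 = 0.3095 which rounds to 0.31
√T = √2.5 = 1.5811
φ(d₁) = φ(0.31) = 0.3802
vega = S·φ(d₁)·√T = 380·0.3802·1.5811 = 228.4310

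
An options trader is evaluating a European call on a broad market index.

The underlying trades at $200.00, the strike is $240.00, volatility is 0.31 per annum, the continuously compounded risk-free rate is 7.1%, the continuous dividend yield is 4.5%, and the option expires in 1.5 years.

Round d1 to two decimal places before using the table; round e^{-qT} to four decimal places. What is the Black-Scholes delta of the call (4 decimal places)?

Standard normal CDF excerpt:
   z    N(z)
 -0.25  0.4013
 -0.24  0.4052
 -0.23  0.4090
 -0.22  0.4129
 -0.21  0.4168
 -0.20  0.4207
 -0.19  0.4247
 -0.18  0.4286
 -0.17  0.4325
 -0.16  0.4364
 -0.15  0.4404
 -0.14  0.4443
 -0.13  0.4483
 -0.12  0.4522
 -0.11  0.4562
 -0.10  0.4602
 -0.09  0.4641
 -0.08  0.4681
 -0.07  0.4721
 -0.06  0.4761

σ√T = 0.31·√1.5 = 0.3797
ln(S/K) + (r − q + σ²/2)T = ln(200/240) + (0.071 − 0.045 + 0.31²/2)·1.5 = -0.1823 + 0.1111 = -0.0712
d₁ = -0.0712 / 0.3797 = -0.1877 → -0.19
N(d₁) = N(-0.19) = 0.4247
Δ_call = e^(−qT)·N(d₁) = 0.9347·0.4247 = 0.3970

0.3970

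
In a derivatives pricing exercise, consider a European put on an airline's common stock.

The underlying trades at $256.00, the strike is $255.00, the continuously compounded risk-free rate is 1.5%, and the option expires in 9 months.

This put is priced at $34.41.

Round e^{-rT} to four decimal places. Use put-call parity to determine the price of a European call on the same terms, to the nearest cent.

$38.27

e^(−rT) = e^(−0.015·0.75) = 0.9888
Put-call parity: C − P = S − K·e^(−rT) = 256 − 255·0.9888 = 256 − 252.1440 = 3.8560
C = P + (C − P) = 34.41 + (3.8560) = 38.2660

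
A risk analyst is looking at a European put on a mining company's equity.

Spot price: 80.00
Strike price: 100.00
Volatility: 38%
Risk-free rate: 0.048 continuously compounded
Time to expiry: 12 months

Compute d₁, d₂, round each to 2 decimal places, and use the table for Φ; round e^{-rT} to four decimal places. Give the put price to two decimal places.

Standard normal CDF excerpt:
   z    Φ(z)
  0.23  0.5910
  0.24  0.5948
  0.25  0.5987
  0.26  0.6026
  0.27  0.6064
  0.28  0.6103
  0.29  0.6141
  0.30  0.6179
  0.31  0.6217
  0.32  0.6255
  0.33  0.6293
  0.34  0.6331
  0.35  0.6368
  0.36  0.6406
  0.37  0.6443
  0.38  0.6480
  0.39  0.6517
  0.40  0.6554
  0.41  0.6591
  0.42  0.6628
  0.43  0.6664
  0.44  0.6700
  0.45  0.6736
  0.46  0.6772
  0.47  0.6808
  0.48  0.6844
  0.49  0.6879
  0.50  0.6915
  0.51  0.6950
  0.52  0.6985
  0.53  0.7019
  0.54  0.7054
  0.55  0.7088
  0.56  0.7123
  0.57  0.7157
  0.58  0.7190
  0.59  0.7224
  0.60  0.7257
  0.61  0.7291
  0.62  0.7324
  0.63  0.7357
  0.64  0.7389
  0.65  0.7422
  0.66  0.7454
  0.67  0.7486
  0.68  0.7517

22.23

T = 1;  σ√T = 0.3800
d₁ = [ln(80/100) + (0.048 + 0.38²/2)·1] / 0.3800 = [-0.2231 + 0.1202] / 0.3800 = -0.2709 → -0.27
d₂ = d₁ − σ√T = -0.2709 − 0.3800 = -0.6509 → -0.65
e^(−rT) = e^(−0.048·1) = 0.9531
N(−d₂) = N(0.65) = 0.7422;  N(−d₁) = N(0.27) = 0.6064
P = 100·0.9531·0.7422 − 80·0.6064 = 70.7391 − 48.5120 = 22.2271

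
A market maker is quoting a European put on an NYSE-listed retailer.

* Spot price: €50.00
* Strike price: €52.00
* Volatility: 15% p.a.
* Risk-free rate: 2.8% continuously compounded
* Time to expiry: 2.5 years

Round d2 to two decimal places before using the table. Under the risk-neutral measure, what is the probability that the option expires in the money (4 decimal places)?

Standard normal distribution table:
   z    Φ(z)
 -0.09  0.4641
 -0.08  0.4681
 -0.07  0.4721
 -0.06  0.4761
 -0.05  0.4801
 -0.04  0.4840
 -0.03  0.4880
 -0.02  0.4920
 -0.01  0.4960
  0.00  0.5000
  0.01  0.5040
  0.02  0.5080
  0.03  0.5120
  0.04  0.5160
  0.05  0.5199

0.4960

σ√T = 0.15·√2.5 = 0.2372
d₁ = [ln(50/52) + (0.028 + 0.15²/2)·2.5] / 0.2372 = [-0.0392 + 0.0981] / 0.2372 = 0.2484 which rounds to 0.25
d₂ = d₁ − σ√T = 0.2484 − 0.2372 = 0.0112 which rounds to 0.01
Pr(exercise) under Q = N(−d₂) = N(-0.01) = 0.4960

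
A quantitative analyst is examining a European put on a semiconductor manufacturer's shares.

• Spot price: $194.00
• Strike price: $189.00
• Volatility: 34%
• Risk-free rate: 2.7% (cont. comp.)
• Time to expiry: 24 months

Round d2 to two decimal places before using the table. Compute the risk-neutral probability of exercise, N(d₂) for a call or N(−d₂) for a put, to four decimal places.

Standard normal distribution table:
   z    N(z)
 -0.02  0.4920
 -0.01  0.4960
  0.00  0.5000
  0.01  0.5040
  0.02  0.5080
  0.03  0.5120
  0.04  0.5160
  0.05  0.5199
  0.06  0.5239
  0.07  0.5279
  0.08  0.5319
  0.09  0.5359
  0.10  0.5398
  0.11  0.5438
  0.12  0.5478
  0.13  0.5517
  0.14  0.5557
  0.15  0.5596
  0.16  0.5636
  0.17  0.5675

0.5279

σ√T = 0.34 × 1.4142 = 0.4808
d₁ = [ln(194/189) + (0.027 + 0.34²/2)·2] / 0.4808 = [0.0261 + 0.1696] / 0.4808 = 0.4070 ≈ 0.41
d₂ = d₁ − σ√T = 0.4070 − 0.4808 = -0.0738 ≈ -0.07
Pr(exercise) under Q = N(−d₂) = N(0.07) = 0.5279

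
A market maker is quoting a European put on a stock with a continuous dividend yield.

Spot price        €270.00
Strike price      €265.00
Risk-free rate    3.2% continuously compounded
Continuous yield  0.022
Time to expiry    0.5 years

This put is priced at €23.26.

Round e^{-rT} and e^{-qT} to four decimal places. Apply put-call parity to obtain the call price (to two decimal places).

€29.53

exp(−qT) = exp(−0.022·0.5) = 0.9891;  exp(−rT) = exp(−0.032·0.5) = 0.9841
Put-call parity: C − P = S·e^(−qT) − K·e^(−rT) = 270·0.9891 − 265·0.9841 = 267.0570 − 260.7865 = 6.2705
C = P + (C − P) = 23.26 + (6.2705) = 29.5305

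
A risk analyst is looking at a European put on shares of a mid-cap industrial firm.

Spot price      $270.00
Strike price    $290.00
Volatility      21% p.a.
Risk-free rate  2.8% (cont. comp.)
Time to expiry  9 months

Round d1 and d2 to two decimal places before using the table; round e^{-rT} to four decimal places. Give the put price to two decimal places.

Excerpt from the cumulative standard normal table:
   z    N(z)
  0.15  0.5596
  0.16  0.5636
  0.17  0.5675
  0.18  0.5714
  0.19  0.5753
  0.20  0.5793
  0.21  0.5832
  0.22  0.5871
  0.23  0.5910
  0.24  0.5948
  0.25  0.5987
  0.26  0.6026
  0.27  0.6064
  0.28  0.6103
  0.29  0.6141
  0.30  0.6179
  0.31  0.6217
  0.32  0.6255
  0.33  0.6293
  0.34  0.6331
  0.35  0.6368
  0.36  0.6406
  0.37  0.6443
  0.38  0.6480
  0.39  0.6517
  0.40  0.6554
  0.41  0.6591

$27.63

σ√T = 0.21 × 0.8660 = 0.1819
d₁ = [ln(270/290) + (0.028 + ½·0.21²)·0.75] / (σ√T) = (-0.0715 + 0.0375) / 0.1819 = -0.1865 → -0.19
d₂ = -0.1865 − 0.1819 = -0.3684 → -0.37
exp(−rT) = exp(−0.028·0.75) = 0.9792
N(−d₂) = N(0.37) = 0.6443;  N(−d₁) = N(0.19) = 0.5753
P = 290·0.9792·0.6443 − 270·0.5753 = 182.9606 − 155.3310 = 27.6296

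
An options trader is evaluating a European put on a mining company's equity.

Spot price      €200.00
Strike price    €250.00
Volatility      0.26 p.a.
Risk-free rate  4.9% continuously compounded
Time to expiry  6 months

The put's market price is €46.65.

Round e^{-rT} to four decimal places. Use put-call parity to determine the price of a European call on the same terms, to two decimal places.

exp(−rT) = exp(−0.049·0.5) = 0.9758
Put-call parity: C − P = S − K·e^(−rT) = 200 − 250·0.9758 = 200 − 243.9500 = -43.9500
C = P + (C − P) = 46.65 + (-43.9500) = 2.7000

€2.70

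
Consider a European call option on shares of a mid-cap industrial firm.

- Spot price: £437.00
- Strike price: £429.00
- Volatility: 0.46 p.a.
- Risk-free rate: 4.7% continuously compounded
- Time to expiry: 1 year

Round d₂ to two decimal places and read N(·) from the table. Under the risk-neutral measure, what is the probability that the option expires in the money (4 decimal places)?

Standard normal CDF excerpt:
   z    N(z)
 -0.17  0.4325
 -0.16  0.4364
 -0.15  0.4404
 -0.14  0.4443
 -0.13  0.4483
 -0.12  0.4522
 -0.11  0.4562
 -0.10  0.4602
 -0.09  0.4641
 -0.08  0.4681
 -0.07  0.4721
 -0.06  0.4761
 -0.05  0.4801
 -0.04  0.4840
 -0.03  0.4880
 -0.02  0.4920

0.4641

σ√T = 0.46·√1 = 0.4600
d₁ = [ln(437/429) + (0.047 + 0.46²/2)·1] / 0.4600 = [0.0185 + 0.1528] / 0.4600 = 0.3723 ≈ 0.37
d₂ = d₁ − σ√T = 0.3723 − 0.4600 = -0.0877 ≈ -0.09
Risk-neutral Pr[S_T > K] = N(d₂) = N(-0.09) = 0.4641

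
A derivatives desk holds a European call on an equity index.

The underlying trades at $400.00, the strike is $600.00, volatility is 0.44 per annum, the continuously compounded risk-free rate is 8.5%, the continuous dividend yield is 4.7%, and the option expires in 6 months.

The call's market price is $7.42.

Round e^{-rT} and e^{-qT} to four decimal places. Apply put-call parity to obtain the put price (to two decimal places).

e^(−qT) = e^(−0.047·0.5) = 0.9768;  e^(−rT) = e^(−0.085·0.5) = 0.9584
Put-call parity: C − P = S·e^(−qT) − K·e^(−rT) = 400·0.9768 − 600·0.9584 = 390.7200 − 575.0400 = -184.3200
P = C − (C − P) = 7.42 − (-184.3200) = 191.7400

$191.74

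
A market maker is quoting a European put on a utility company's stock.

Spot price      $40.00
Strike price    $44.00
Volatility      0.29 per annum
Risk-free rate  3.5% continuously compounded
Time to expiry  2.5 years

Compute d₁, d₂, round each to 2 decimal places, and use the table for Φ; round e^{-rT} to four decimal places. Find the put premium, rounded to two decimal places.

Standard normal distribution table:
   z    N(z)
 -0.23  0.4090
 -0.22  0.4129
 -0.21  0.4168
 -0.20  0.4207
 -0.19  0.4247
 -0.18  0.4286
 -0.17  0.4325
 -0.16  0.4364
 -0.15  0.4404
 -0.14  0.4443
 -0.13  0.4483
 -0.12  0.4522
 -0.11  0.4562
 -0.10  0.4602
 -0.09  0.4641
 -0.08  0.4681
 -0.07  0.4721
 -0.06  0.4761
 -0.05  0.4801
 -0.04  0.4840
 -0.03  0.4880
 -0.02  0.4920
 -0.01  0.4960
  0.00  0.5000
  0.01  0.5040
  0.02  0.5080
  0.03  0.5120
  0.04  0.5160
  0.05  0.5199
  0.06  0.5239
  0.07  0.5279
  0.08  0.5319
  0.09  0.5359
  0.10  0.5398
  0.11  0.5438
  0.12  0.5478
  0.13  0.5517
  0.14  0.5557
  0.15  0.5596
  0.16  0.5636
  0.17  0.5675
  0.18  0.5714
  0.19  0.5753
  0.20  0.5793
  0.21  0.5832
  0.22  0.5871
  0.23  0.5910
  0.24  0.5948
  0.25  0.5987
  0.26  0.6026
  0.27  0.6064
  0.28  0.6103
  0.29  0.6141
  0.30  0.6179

$7.46

σ√T = 0.29 × 1.5811 = 0.4585
d₁ = [ln(40/44) + (0.035 + 0.29²/2)·2.5] / 0.4585 = [-0.0953 + 0.1926] / 0.4585 = 0.2122 ≈ 0.21
d₂ = d₁ − σ√T = 0.2122 − 0.4585 = -0.2463 ≈ -0.25
exp(−rT) = exp(−0.035·2.5) = 0.9162
N(−d₂) = N(0.25) = 0.5987;  N(−d₁) = N(-0.21) = 0.4168
P = 44·0.9162·0.5987 − 40·0.4168 = 24.1353 − 16.6720 = 7.4633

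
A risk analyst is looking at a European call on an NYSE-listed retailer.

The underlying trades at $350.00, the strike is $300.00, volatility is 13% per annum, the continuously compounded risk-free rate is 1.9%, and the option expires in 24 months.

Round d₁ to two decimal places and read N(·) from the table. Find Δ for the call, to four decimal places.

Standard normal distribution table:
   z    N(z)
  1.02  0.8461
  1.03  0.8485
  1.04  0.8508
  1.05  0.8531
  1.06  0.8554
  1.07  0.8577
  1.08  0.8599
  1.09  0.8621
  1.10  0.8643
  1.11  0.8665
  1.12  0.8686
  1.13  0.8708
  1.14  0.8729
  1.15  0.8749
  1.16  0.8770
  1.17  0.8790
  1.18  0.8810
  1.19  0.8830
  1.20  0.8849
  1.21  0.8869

σ√T = 0.13 × 1.4142 = 0.1838
d₁ = [ln(350/300) + (0.019 + 0.13²/2)·2] / 0.1838 = [0.1542 + 0.0549] / 0.1838 = 1.1371 ≈ 1.14
N(d₁) = N(1.14) = 0.8729
Δ_call = N(d₁) = 0.8729

0.8729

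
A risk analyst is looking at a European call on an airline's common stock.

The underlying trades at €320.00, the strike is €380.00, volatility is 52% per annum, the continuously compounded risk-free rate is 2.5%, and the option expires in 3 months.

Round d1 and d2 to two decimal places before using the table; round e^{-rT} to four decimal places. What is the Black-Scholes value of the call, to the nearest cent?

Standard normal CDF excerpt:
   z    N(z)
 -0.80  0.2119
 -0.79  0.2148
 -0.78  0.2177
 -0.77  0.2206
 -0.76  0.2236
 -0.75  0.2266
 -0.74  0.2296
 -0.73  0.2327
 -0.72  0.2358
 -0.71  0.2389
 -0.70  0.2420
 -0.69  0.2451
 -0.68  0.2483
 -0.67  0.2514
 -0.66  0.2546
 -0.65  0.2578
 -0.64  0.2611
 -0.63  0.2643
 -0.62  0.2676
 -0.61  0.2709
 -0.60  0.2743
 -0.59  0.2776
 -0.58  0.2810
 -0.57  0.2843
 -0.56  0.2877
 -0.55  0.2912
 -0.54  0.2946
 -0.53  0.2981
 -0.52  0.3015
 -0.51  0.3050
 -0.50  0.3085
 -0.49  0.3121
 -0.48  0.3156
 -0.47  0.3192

€14.29

σ√T = 0.52 × 0.5000 = 0.2600
ln(S/K) + (r + σ²/2)T = ln(320/380) + (0.025 + 0.52²/2)·0.25 = -0.1719 + 0.0401 = -0.1318
d₁ = -0.1318 / 0.2600 = -0.5069 → -0.51
d₂ = d₁ − σ√T = -0.5069 − 0.2600 = -0.7669 → -0.77
e^(−rT) = e^(−0.025·0.25) = 0.9938
C = 320·N(-0.51) − 380·0.9938·N(-0.77) = 320·0.3050 − 380·0.9938·0.2206 = 97.6000 − 83.3083 = 14.2917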